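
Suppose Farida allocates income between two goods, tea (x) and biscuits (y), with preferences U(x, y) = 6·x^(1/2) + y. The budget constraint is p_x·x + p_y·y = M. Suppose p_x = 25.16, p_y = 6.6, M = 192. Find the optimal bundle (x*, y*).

x* = 0.6193, y* = 26.73

MU_x = 3/√x, MU_y = 1. Tangency: 3/√x = p_x/p_y.
Thus x* = (3·p_y/p_x)² — independent of M — with the rest of income spent on y.
Plugging in: x* = (3·6.6/25.16)² = 0.6193, y* = 26.73.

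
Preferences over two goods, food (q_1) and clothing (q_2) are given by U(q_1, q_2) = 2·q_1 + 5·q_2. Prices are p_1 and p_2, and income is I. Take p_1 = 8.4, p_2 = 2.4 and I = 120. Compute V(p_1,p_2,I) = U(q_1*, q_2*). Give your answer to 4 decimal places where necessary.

q_2 gives more utility per dollar, so spend all income on q_2: q_2* = I/p_2, q_1* = 0.
Numerically: q_1* = 0, q_2* = 50.
Utility at the optimum: U(0, 50) = 250.

V = 250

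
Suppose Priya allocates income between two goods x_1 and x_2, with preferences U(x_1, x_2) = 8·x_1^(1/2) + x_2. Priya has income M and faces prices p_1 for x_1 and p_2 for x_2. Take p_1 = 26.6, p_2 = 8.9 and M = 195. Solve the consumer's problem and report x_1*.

x_1* = 1.7912

Utility is quasi-linear in x_2; the FOC for x_1 is 4/√x_1 = p_1/p_2.
Thus x_1* = (4·p_2/p_1)² — independent of M — with the rest of income spent on x_2.
Plugging in: x_1* = (4·8.9/26.6)² = 1.7912.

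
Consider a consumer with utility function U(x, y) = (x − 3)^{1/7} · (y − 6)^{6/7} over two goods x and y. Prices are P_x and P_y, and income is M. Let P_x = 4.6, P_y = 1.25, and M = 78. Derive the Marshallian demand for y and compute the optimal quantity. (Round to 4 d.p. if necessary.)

Let x' = x−3, y' = y−6. MRS = (1/6)·y'/x' = P_x/P_y.
After buying the subsistence bundle (3, 6), a share 1/7 of the remaining income goes to x: x* = 3 + 1/7·(M − 3P_x − 6P_y)/P_x.
Discretionary income = 78 − 3·4.6 − 6·1.25 = 56.7; y* = 6 + 6/7·56.7/1.25 = 44.88.

y* = 44.88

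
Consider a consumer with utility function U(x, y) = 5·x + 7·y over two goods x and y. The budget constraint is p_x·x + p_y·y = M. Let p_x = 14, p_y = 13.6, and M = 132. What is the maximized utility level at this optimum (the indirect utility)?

V = 67.9412

Linear utility — the consumer picks whichever good has higher MU/price: 5/14 = 0.3571 vs 7/13.6 = 0.5147.
y gives more utility per dollar, so spend all income on y: y* = M/p_y, x* = 0.
Numerically: x* = 0, y* = 9.7059.
Utility at the optimum: U(0, 9.7059) = 67.9412.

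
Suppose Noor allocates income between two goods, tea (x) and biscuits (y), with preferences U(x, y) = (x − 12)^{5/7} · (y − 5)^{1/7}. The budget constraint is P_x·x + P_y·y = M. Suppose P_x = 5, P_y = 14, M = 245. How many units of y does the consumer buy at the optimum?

Discretionary income = 245 − 12·5 − 5·14 = 115; y* = 5 + 1/6·115/14 = 6.369.

y* = 6.369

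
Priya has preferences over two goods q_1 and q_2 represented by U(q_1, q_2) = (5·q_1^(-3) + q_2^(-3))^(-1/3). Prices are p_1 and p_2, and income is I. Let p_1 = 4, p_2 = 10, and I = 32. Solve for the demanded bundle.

From the CES first-order condition, 5·(q_2/q_1)^(4) = p_1/p_2.
Solve for the ratio: q_2/q_1 = [(1/5)·p_1/p_2]^(0.25).
With the ratio pinned down, the budget gives q_1* = I/(p_1 + p_2·(q_2/q_1)) and q_2* = (q_2/q_1)·q_1*.
Numerically q_2/q_1 = 0.53183, so q_1* = 32/(4 + 10·0.53183) = 3.4341 and q_2* = 0.53183·3.4341 = 1.8264.

q_1* = 3.4341, q_2* = 1.8264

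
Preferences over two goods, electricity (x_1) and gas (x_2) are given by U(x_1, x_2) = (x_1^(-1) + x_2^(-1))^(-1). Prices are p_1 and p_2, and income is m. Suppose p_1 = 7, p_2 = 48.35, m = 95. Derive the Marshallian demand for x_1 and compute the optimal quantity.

Numerically x_2/x_1 = 0.380497, so x_1* = 95/(7 + 48.35·0.380497) = 3.7406.

x_1* = 3.7406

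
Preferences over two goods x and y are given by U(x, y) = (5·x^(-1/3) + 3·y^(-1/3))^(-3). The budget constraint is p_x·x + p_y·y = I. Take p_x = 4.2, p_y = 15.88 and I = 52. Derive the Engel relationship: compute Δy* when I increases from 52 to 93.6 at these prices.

From the CES first-order condition, (5/3)·(y/x)^(4/3) = p_x/p_y.
Solve for the ratio: y/x = [(3/5)·p_x/p_y]^(0.75).
With the ratio pinned down, the budget gives x* = I/(p_x + p_y·(y/x)) and y* = (y/x)·x*.
Numerically y/x = 0.251427, so x* = 52/(4.2 + 15.88·0.251427) = 6.3471 and y* = 0.251427·6.3471 = 1.5958.
At I' = 93.6: y* = 2.8725. Change: 2.8725 − 1.5958 = 1.2767.

Δy* = 1.2767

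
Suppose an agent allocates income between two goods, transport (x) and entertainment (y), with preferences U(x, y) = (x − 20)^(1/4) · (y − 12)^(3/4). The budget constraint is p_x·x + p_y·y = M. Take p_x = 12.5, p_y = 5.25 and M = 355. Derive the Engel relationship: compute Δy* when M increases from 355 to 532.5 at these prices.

This is Cobb-Douglas in (x−20, y−12): tangency gives 0.25·p_y·(y−12) = 0.75·p_x·(x−20).
Substituting into the budget: x* = 20 + 0.25·(M − 20·p_x − 12·p_y)/p_x, and y* = 12 + 0.75·(…)/p_y.
Discretionary income = 355 − 20·12.5 − 12·5.25 = 42; y* = 12 + 0.75·42/5.25 = 18.
At M' = 532.5: y* = 43.3571. Change: 43.3571 − 18 = 25.3571.

Δy* = 25.3571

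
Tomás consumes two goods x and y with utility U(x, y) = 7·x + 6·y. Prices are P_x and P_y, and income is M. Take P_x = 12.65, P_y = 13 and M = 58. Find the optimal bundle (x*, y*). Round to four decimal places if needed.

Perfect substitutes: compare marginal utility per dollar. 7/P_x vs 6/P_y → 0.5534 vs 0.4615.
x gives more utility per dollar, so spend all income on x: x* = M/P_x, y* = 0.
Numerically: x* = 4.585, y* = 0.

x* = 4.585, y* = 0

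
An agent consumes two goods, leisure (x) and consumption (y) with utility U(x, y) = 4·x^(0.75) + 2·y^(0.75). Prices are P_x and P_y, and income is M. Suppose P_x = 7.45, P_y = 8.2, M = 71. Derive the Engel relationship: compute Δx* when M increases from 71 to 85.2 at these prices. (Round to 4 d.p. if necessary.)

MRS = MU_x/MU_y = 2·(y/x)^(0.25). Set equal to P_x/P_y.
Solve for the ratio: y/x = [(1/2)·P_x/P_y]^(4).
Substitute y = (y/x)·x into the budget: x* = M/(P_x + P_y·(y/x)).
Numerically y/x = 0.042584, so x* = 71/(7.45 + 8.2·0.042584) = 9.1035.
At M' = 85.2: x* = 10.9242. Change: 10.9242 − 9.1035 = 1.8207.

Δx* = 1.8207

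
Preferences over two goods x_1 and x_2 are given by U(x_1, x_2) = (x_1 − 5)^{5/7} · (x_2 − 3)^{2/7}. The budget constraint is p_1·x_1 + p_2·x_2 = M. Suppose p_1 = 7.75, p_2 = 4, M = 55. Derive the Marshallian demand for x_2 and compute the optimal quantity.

Let x_1' = x_1−5, x_2' = x_2−3. MRS = (5/2)·x_2'/x_1' = p_1/p_2.
After buying the subsistence bundle (5, 3), a share 5/7 of the remaining income goes to x_1: x_1* = 5 + 5/7·(M − 5p_1 − 3p_2)/p_1.
Discretionary income = 55 − 5·7.75 − 3·4 = 4.25; x_2* = 3 + 2/7·4.25/4 = 3.3036.

x_2* = 3.3036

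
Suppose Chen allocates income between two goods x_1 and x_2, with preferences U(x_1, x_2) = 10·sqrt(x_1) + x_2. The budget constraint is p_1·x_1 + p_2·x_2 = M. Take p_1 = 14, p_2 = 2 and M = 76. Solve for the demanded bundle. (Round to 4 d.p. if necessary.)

Utility is quasi-linear in x_2; the FOC for x_1 is 5/√x_1 = p_1/p_2.
Thus x_1* = (5·p_2/p_1)² — independent of M — with the rest of income spent on x_2.
Plugging in: x_1* = (5·2/14)² = 0.5102, x_2* = 34.4286.

x_1* = 0.5102, x_2* = 34.4286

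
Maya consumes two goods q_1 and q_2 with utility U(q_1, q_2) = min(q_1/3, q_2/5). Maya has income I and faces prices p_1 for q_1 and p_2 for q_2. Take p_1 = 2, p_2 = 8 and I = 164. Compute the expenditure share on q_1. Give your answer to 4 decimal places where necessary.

share on q_1 = 0.1304

With perfect complements, no substitution: consume in ratio q_1:q_2 = 3:5.
Budget: p_1·q_1 + p_2·(5/3)·q_1 = I, so (3·p_1 + 5·p_2)·q_1 = 3·I.
Demand: q_1*(p_1,p_2,I) = 3·I/(3·p_1 + 5·p_2), q_2* = 5·I/(3·p_1 + 5·p_2).
Here 3·2 + 5·8 = 46, giving q_1* = 10.6957 and q_2* = 17.8261.
Expenditure on q_1: 2·10.6957 = 21.3913; share = 0.1304.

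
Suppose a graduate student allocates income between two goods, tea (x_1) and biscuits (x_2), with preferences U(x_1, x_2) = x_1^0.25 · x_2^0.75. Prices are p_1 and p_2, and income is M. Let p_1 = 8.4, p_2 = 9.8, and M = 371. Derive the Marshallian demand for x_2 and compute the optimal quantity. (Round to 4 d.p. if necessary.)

Demand: x_1*(p_1,p_2,M) = 0.25·M/p_1 and x_2* = 0.75·M/p_2.
At p_1=8.4, p_2=9.8, M=371: x_2* = 0.75·371/9.8 = 28.3929.

x_2* = 28.3929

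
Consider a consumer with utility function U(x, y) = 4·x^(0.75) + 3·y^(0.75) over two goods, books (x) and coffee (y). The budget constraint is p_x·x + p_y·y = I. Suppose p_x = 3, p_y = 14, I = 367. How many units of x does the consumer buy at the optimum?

x* = 121.9537

Substitute y = (y/x)·x into the budget: x* = I/(p_x + p_y·(y/x)).
Numerically y/x = 0.000667, so x* = 367/(3 + 14·0.000667) = 121.9537.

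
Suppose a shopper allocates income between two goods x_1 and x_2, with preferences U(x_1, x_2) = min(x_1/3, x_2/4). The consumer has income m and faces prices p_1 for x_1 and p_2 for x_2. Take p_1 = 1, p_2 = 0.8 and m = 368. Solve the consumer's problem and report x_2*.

Leontief preferences: the optimum is at the kink where x_1/3 = x_2/4, i.e. x_2 = (4/3)·x_1.
Budget: p_1·x_1 + p_2·(4/3)·x_1 = m, so (3·p_1 + 4·p_2)·x_1 = 3·m.
Demand: x_1*(p_1,p_2,m) = 3·m/(3·p_1 + 4·p_2), x_2* = 4·m/(3·p_1 + 4·p_2).
Here 3·1 + 4·0.8 = 6.2, giving x_2* = 237.4194.

x_2* = 237.4194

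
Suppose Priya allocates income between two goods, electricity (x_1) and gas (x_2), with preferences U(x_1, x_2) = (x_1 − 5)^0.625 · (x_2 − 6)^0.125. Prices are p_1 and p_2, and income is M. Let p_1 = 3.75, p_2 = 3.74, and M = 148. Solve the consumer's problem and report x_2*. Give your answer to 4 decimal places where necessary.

x_2* = 10.7598

Let x_1' = x_1−5, x_2' = x_2−6. MRS = 5·x_2'/x_1' = p_1/p_2.
After buying the subsistence bundle (5, 6), a share 5/6 of the remaining income goes to x_1: x_1* = 5 + 5/6·(M − 5p_1 − 6p_2)/p_1.
Discretionary income = 148 − 5·3.75 − 6·3.74 = 106.81; x_2* = 6 + 1/6·106.81/3.74 = 10.7598.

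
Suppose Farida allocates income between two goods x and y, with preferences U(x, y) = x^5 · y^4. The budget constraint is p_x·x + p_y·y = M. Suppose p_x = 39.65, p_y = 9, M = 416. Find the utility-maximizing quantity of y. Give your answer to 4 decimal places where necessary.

y* = 20.5432

Tangency: MRS = (5/4)·y/x = p_x/p_y.
Rearranging, p_y·y = (4/5)·p_x·x. Substituting into the budget gives p_x·x·(1 + (4/5)) = M.
Demand: x*(p_x,p_y,M) = 5/9·M/p_x and y* = 4/9·M/p_y.
At p_x=39.65, p_y=9, M=416: y* = 4/9·416/9 = 20.5432.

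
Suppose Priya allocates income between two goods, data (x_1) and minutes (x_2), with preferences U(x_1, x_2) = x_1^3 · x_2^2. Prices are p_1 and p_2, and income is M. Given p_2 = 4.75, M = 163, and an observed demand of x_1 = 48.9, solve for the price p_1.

The MRS is (3/2)·x_2/x_1. Set MRS = p_1/p_2.
Rearranging, p_2·x_2 = (2/3)·p_1·x_1. Substituting into the budget gives p_1·x_1·(1 + (2/3)) = M.
Demand: x_1*(p_1,p_2,M) = 0.6·M/p_1 and x_2* = 0.4·M/p_2.
Set x_1* = 48.9 in the demand function and solve for p_1: p_1 = 2.

p_1 = 2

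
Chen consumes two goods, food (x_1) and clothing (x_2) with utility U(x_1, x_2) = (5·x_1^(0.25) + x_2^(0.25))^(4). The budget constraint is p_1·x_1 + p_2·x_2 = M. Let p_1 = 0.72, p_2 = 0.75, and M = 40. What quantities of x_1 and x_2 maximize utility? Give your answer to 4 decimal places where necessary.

From the CES first-order condition, 5·(x_2/x_1)^(0.75) = p_1/p_2.
Solve for the ratio: x_2/x_1 = [(1/5)·p_1/p_2]^(4/3).
With the ratio pinned down, the budget gives x_1* = M/(p_1 + p_2·(x_2/x_1)) and x_2* = (x_2/x_1)·x_1*.
Numerically x_2/x_1 = 0.110765, so x_1* = 40/(0.72 + 0.75·0.110765) = 49.8086 and x_2* = 0.110765·49.8086 = 5.517.

x_1* = 49.8086, x_2* = 5.517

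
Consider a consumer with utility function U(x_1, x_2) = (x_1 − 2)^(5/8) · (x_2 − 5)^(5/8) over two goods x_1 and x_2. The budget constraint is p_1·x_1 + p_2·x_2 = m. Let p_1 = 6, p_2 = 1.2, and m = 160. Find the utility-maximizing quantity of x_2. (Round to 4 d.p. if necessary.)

Let x_1' = x_1−2, x_2' = x_2−5. MRS = x_2'/x_1' = p_1/p_2.
Substituting into the budget: x_1* = 2 + 0.5·(m − 2·p_1 − 5·p_2)/p_1, and x_2* = 5 + 0.5·(…)/p_2.
Discretionary income = 160 − 2·6 − 5·1.2 = 142; x_2* = 5 + 0.5·142/1.2 = 64.1667.

x_2* = 64.1667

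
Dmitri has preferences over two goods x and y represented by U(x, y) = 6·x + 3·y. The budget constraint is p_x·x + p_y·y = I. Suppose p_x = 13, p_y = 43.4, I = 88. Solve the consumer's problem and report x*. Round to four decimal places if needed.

Linear utility — the consumer picks whichever good has higher MU/price: 6/13 = 0.4615 vs 3/43.4 = 0.0691.
x gives more utility per dollar, so spend all income on x: x* = I/p_x, y* = 0.
Numerically: x* = 6.7692, y* = 0.

x* = 6.7692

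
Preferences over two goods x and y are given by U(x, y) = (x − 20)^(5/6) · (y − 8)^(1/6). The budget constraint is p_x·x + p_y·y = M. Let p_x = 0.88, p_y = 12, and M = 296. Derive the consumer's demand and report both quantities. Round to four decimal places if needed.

x* = 192.7273, y* = 10.5333

This is Cobb-Douglas in (x−20, y−8): tangency gives 5/6·p_y·(y−8) = 1/6·p_x·(x−20).
After buying the subsistence bundle (20, 8), a share 5/6 of the remaining income goes to x: x* = 20 + 5/6·(M − 20p_x − 8p_y)/p_x.
Discretionary income = 296 − 20·0.88 − 8·12 = 182.4; x* = 20 + 5/6·182.4/0.88 = 192.7273; y* = 8 + 1/6·182.4/12 = 10.5333.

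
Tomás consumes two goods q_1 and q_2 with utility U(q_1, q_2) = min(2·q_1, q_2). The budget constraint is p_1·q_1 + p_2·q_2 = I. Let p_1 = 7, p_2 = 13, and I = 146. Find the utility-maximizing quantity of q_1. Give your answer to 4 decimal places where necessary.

With perfect complements, no substitution: consume in ratio q_1:q_2 = 1:2.
Budget: p_1·q_1 + p_2·2·q_1 = I, so (p_1 + 2·p_2)·q_1 = I.
Demand: q_1*(p_1,p_2,I) = I/(p_1 + 2·p_2), q_2* = 2·I/(p_1 + 2·p_2).
Here 7 + 2·13 = 33, giving q_1* = 4.4242.

q_1* = 4.4242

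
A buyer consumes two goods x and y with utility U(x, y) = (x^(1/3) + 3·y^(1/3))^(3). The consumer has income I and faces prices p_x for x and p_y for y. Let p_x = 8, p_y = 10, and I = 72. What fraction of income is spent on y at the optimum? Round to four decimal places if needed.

MU_x ∝ x^(-2/3), MU_y ∝ 3·y^(-2/3), so MRS = (1/3)·(y/x)^(2/3) = p_x/p_y.
Hence y/x = (3·p_x/p_y)^(1/(2/3)), i.e. raised to the 1.5 power.
Substitute y = (y/x)·x into the budget: x* = I/(p_x + p_y·(y/x)).
Numerically y/x = 3.718064, so x* = 72/(8 + 10·3.718064) = 1.5936 and y* = 3.718064·1.5936 = 5.9251.
Expenditure on y: 10·5.9251 = 59.2512; share = 0.8229.

share on y = 0.8229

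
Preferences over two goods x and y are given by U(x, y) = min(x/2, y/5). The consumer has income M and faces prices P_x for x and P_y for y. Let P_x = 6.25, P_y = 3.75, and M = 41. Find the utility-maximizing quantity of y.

Demand: x*(P_x,P_y,M) = 2·M/(2·P_x + 5·P_y), y* = 5·M/(2·P_x + 5·P_y).
Here 2·6.25 + 5·3.75 = 31.25, giving y* = 6.56.

y* = 6.56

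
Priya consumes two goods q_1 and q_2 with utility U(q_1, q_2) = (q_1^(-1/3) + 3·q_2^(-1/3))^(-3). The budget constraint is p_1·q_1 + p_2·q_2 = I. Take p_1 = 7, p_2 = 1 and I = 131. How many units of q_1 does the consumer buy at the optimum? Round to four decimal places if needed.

q_1* = 7.793

Substitute q_2 = (q_2/q_1)·q_1 into the budget: q_1* = I/(p_1 + p_2·(q_2/q_1)).
Numerically q_2/q_1 = 9.809898, so q_1* = 131/(7 + 1·9.809898) = 7.793.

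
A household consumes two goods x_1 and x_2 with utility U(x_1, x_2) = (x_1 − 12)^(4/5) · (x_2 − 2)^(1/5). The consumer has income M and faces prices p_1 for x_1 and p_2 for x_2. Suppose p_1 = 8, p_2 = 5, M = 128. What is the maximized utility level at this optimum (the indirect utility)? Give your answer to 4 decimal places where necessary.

Discretionary income = 128 − 12·8 − 2·5 = 22; x_1* = 12 + 0.8·22/8 = 14.2; x_2* = 2 + 0.2·22/5 = 2.88.
Utility at the optimum: U(14.2, 2.88) = 1.8316.

V = 1.8316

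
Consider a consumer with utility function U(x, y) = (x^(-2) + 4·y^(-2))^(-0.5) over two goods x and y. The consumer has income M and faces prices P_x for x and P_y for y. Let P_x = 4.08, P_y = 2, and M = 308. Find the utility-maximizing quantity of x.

Substitute y = (y/x)·x into the budget: x* = M/(P_x + P_y·(y/x)).
Numerically y/x = 2.013245, so x* = 308/(4.08 + 2·2.013245) = 37.9942.

x* = 37.9942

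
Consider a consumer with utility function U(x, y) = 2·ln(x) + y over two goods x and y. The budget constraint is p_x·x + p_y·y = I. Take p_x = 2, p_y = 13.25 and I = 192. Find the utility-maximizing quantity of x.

x* = 13.25

So x*(p_x,p_y) = 2·p_y/p_x, independent of income; and y* = (I − 2·p_y)/p_y.
At the given prices: x* = 2·13.25/2 = 13.25.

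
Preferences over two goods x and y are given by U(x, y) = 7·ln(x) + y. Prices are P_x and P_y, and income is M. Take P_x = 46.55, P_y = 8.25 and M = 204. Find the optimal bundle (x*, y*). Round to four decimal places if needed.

Set MRS = P_x/P_y: (7/x)/1 = P_x/P_y.
So x*(P_x,P_y) = 7·P_y/P_x, independent of income; and y* = (M − 7·P_y)/P_y.
At the given prices: x* = 7·8.25/46.55 = 1.2406, and y* = 17.7273.

x* = 1.2406, y* = 17.7273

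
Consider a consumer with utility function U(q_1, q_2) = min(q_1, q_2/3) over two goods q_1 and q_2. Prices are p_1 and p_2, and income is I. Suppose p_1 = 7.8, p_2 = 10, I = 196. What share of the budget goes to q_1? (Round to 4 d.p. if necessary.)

Demand: q_1*(p_1,p_2,I) = I/(p_1 + 3·p_2), q_2* = 3·I/(p_1 + 3·p_2).
Here 7.8 + 3·10 = 37.8, giving q_1* = 5.1852 and q_2* = 15.5556.
Expenditure on q_1: 7.8·5.1852 = 40.4444; share = 0.2063.

share on q_1 = 0.2063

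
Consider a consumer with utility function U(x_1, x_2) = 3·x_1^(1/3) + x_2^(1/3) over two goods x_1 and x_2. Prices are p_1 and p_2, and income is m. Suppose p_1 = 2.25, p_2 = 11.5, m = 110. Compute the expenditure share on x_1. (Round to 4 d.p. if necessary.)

MRS = MU_x_1/MU_x_2 = 3·(x_2/x_1)^(2/3). Set equal to p_1/p_2.
Solve for the ratio: x_2/x_1 = [(1/3)·p_1/p_2]^(1.5).
Substitute x_2 = (x_2/x_1)·x_1 into the budget: x_1* = m/(p_1 + p_2·(x_2/x_1)).
Numerically x_2/x_1 = 0.016655, so x_1* = 110/(2.25 + 11.5·0.016655) = 45.0537 and x_2* = 0.016655·45.0537 = 0.7504.
Expenditure on x_1: 2.25·45.0537 = 101.3707; share = 0.9216.

share on x_1 = 0.9216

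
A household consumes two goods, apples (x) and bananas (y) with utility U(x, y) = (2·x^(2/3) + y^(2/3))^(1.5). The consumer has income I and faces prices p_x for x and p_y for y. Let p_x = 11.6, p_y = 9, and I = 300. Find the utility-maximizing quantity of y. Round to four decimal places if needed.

y* = 5.7316

Substitute y = (y/x)·x into the budget: x* = I/(p_x + p_y·(y/x)).
Numerically y/x = 0.267643, so x* = 300/(11.6 + 9·0.267643) = 21.4151 and y* = 0.267643·21.4151 = 5.7316.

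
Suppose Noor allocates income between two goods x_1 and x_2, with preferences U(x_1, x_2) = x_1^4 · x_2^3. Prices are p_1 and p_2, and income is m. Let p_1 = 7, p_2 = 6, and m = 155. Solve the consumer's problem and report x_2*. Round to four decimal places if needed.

x_2* = 11.0714

Tangency: MRS = (4/3)·x_2/x_1 = p_1/p_2.
Rearranging, p_2·x_2 = (3/4)·p_1·x_1. Substituting into the budget gives p_1·x_1·(1 + (3/4)) = m.
Demand: x_1*(p_1,p_2,m) = 4/7·m/p_1 and x_2* = 3/7·m/p_2.
At p_1=7, p_2=6, m=155: x_2* = 3/7·155/6 = 11.0714.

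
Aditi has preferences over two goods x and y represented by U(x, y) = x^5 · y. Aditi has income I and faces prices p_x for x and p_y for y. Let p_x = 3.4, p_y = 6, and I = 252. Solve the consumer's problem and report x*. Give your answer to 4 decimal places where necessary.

x* = 61.7647

MU_x/MU_y = (5·y)/(x); tangency sets this equal to p_x/p_y.
Rearranging, p_y·y = (1/5)·p_x·x. Substituting into the budget gives p_x·x·(1 + (1/5)) = I.
Demand: x*(p_x,p_y,I) = 5/6·I/p_x and y* = 1/6·I/p_y.
At p_x=3.4, p_y=6, I=252: x* = 5/6·252/3.4 = 61.7647.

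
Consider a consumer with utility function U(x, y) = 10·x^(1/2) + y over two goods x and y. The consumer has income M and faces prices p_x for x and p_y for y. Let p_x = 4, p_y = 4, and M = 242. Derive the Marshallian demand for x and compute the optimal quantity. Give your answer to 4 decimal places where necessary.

Utility is quasi-linear in y; the FOC for x is 5/√x = p_x/p_y.
Solve: √x = 5·p_y/p_x, so x*(p_x,p_y) = (5·p_y/p_x)², and y* = (M − p_x·x*)/p_y.
Plugging in: x* = (5·4/4)² = 25.

x* = 25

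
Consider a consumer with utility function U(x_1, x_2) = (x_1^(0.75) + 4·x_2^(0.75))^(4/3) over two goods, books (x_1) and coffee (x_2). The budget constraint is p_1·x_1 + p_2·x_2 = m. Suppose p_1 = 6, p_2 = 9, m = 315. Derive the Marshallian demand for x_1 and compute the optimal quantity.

MU_x_1 ∝ x_1^(-0.25), MU_x_2 ∝ 4·x_2^(-0.25), so MRS = (1/4)·(x_2/x_1)^(0.25) = p_1/p_2.
Solve for the ratio: x_2/x_1 = [4·p_1/p_2]^(4).
With the ratio pinned down, the budget gives x_1* = m/(p_1 + p_2·(x_2/x_1)) and x_2* = (x_2/x_1)·x_1*.
Numerically x_2/x_1 = 50.567901, so x_1* = 315/(6 + 9·50.567901) = 0.6831.

x_1* = 0.6831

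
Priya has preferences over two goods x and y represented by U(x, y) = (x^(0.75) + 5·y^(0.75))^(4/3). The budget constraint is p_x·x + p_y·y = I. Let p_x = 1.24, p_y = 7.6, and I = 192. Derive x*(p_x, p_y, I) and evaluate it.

MRS = MU_x/MU_y = (1/5)·(y/x)^(0.25). Set equal to p_x/p_y.
Hence y/x = (5·p_x/p_y)^(1/(0.25)), i.e. raised to the 4 power.
Substitute y = (y/x)·x into the budget: x* = I/(p_x + p_y·(y/x)).
Numerically y/x = 0.442907, so x* = 192/(1.24 + 7.6·0.442907) = 41.6839.

x* = 41.6839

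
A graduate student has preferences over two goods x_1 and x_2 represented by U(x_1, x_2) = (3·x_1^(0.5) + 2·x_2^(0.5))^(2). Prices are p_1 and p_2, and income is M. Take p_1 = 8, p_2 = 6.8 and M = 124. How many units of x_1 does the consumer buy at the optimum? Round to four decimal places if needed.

From the CES first-order condition, (3/2)·(x_2/x_1)^(0.5) = p_1/p_2.
Hence x_2/x_1 = ((2/3)·p_1/p_2)^(1/(0.5)), i.e. raised to the 2 power.
Substitute x_2 = (x_2/x_1)·x_1 into the budget: x_1* = M/(p_1 + p_2·(x_2/x_1)).
Numerically x_2/x_1 = 0.615148, so x_1* = 124/(8 + 6.8·0.615148) = 10.1781.

x_1* = 10.1781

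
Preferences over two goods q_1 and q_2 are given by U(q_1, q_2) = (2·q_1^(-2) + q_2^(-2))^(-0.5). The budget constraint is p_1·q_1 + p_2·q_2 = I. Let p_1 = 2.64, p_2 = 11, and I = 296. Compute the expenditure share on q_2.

share on q_2 = 0.6727

MU_q_1 ∝ 2·q_1^(-3), MU_q_2 ∝ q_2^(-3), so MRS = 2·(q_2/q_1)^(3) = p_1/p_2.
Solve for the ratio: q_2/q_1 = [(1/2)·p_1/p_2]^(1/3).
With the ratio pinned down, the budget gives q_1* = I/(p_1 + p_2·(q_2/q_1)) and q_2* = (q_2/q_1)·q_1*.
Numerically q_2/q_1 = 0.493242, so q_1* = 296/(2.64 + 11·0.493242) = 36.6988 and q_2* = 0.493242·36.6988 = 18.1014.
Expenditure on q_2: 11·18.1014 = 199.1153; share = 0.6727.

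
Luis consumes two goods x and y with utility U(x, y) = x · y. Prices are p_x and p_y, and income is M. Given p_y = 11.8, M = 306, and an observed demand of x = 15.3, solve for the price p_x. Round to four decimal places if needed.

p_x = 10

The MRS is y/x. Set MRS = p_x/p_y.
Rearranging, p_y·y = p_x·x. Substituting into the budget gives p_x·x·(1 + 1) = M.
Demand: x*(p_x,p_y,M) = 0.5·M/p_x and y* = 0.5·M/p_y.
Set x* = 15.3 in the demand function and solve for p_x: p_x = 10.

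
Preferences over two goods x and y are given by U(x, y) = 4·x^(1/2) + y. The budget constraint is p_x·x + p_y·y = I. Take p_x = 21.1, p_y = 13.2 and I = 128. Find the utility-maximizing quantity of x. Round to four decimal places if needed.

x* = 1.5655

MU_x = 2/√x, MU_y = 1. Tangency: 2/√x = p_x/p_y.
Solve: √x = 2·p_y/p_x, so x*(p_x,p_y) = (2·p_y/p_x)², and y* = (I − p_x·x*)/p_y.
Plugging in: x* = (2·13.2/21.1)² = 1.5655.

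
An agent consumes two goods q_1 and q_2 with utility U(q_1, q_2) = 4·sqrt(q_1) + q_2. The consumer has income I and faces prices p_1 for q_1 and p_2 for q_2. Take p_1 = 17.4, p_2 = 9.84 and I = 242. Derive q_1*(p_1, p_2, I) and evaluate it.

Thus q_1* = (2·p_2/p_1)² — independent of I — with the rest of income spent on q_2.
Plugging in: q_1* = (2·9.84/17.4)² = 1.2792.

q_1* = 1.2792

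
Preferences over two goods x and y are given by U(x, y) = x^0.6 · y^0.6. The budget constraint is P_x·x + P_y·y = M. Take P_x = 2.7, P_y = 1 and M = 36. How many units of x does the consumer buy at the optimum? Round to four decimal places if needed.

Tangency: MRS = y/x = P_x/P_y.
So 0.6·P_y·y = 0.6·P_x·x; combined with the budget, a share 0.5 of income goes to x.
Demand: x*(P_x,P_y,M) = 0.5·M/P_x and y* = 0.5·M/P_y.
At P_x=2.7, P_y=1, M=36: x* = 0.5·36/2.7 = 6.6667.

x* = 6.6667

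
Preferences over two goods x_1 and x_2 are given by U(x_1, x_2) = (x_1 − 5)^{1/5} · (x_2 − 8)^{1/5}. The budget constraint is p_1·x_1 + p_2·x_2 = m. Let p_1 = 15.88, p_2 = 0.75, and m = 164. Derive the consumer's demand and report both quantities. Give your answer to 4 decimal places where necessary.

This is Cobb-Douglas in (x_1−5, x_2−8): tangency gives 0.2·p_2·(x_2−8) = 0.2·p_1·(x_1−5).
After buying the subsistence bundle (5, 8), a share 0.5 of the remaining income goes to x_1: x_1* = 5 + 0.5·(m − 5p_1 − 8p_2)/p_1.
Discretionary income = 164 − 5·15.88 − 8·0.75 = 78.6; x_1* = 5 + 0.5·78.6/15.88 = 7.4748; x_2* = 8 + 0.5·78.6/0.75 = 60.4.

x_1* = 7.4748, x_2* = 60.4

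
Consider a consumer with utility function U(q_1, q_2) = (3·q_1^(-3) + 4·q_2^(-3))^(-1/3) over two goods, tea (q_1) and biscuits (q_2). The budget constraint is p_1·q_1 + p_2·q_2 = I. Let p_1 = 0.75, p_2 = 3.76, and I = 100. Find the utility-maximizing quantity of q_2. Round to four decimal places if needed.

q_2* = 20.8143

From the CES first-order condition, (3/4)·(q_2/q_1)^(4) = p_1/p_2.
Hence q_2/q_1 = ((4/3)·p_1/p_2)^(1/(4)), i.e. raised to the 0.25 power.
With the ratio pinned down, the budget gives q_1* = I/(p_1 + p_2·(q_2/q_1)) and q_2* = (q_2/q_1)·q_1*.
Numerically q_2/q_1 = 0.71813, so q_1* = 100/(0.75 + 3.76·0.71813) = 28.9841 and q_2* = 0.71813·28.9841 = 20.8143.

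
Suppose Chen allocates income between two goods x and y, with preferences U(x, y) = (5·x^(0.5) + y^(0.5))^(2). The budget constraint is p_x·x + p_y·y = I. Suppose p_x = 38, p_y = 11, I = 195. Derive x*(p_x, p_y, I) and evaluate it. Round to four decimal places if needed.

Substitute y = (y/x)·x into the budget: x* = I/(p_x + p_y·(y/x)).
Numerically y/x = 0.477355, so x* = 195/(38 + 11·0.477355) = 4.5086.

x* = 4.5086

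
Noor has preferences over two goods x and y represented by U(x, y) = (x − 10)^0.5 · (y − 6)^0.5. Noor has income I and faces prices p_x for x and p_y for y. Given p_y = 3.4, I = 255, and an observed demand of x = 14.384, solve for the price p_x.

p_x = 12.5

Let x' = x−10, y' = y−6. MRS = y'/x' = p_x/p_y.
After buying the subsistence bundle (10, 6), a share 0.5 of the remaining income goes to x: x* = 10 + 0.5·(I − 10p_x − 6p_y)/p_x.
Set x* = 14.384 in the demand function and solve for p_x: p_x = 12.5.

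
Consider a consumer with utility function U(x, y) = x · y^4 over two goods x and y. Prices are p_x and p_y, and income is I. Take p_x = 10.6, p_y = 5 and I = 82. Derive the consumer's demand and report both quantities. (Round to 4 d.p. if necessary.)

Tangency: MRS = (1/4)·y/x = p_x/p_y.
So p_y·y = 4·p_x·x; combined with the budget, a share 0.2 of income goes to x.
Demand: x*(p_x,p_y,I) = 0.2·I/p_x and y* = 0.8·I/p_y.
At p_x=10.6, p_y=5, I=82: x* = 0.2·82/10.6 = 1.5472, y* = 13.12.

x* = 1.5472, y* = 13.12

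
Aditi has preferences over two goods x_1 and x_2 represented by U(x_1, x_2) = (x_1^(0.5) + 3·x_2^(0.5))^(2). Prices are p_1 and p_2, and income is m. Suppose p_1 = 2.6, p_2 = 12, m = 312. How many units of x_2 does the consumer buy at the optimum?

MU_x_1 ∝ x_1^(-0.5), MU_x_2 ∝ 3·x_2^(-0.5), so MRS = (1/3)·(x_2/x_1)^(0.5) = p_1/p_2.
Hence x_2/x_1 = (3·p_1/p_2)^(1/(0.5)), i.e. raised to the 2 power.
Substitute x_2 = (x_2/x_1)·x_1 into the budget: x_1* = m/(p_1 + p_2·(x_2/x_1)).
Numerically x_2/x_1 = 0.4225, so x_1* = 312/(2.6 + 12·0.4225) = 40.678 and x_2* = 0.4225·40.678 = 17.1864.

x_2* = 17.1864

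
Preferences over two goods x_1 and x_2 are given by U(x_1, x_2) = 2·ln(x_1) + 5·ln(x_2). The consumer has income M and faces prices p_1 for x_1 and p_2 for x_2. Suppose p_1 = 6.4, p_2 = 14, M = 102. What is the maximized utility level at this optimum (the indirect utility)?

V = 11.279

The MRS is (2/5)·x_2/x_1. Set MRS = p_1/p_2.
Rearranging, p_2·x_2 = (5/2)·p_1·x_1. Substituting into the budget gives p_1·x_1·(1 + (5/2)) = M.
Demand: x_1*(p_1,p_2,M) = 2/7·M/p_1 and x_2* = 5/7·M/p_2.
At p_1=6.4, p_2=14, M=102: x_1* = 2/7·102/6.4 = 4.5536, x_2* = 5.2041.
Utility at the optimum: U(4.5536, 5.2041) = 11.279.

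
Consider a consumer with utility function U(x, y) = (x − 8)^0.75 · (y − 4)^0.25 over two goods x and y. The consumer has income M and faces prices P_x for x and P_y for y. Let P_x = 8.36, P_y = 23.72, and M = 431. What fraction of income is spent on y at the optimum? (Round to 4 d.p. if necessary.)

share on y = 0.3763

After buying the subsistence bundle (8, 4), a share 0.75 of the remaining income goes to x: x* = 8 + 0.75·(M − 8P_x − 4P_y)/P_x.
Discretionary income = 431 − 8·8.36 − 4·23.72 = 269.24; x* = 8 + 0.75·269.24/8.36 = 32.1543; y* = 4 + 0.25·269.24/23.72 = 6.8377.
Expenditure on y: 23.72·6.8377 = 162.19; share = 0.3763.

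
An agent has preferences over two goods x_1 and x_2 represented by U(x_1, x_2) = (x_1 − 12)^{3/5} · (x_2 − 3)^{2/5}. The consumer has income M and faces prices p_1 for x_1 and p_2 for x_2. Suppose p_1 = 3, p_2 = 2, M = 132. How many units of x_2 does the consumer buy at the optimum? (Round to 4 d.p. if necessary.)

x_2* = 21

MRS = (3/2)·(x_2−3)/(x_1−12). Tangency with p_1/p_2 gives x_2−3 = (2/3)·(p_1/p_2)·(x_1−12).
Substituting into the budget: x_1* = 12 + 0.6·(M − 12·p_1 − 3·p_2)/p_1, and x_2* = 3 + 0.4·(…)/p_2.
Discretionary income = 132 − 12·3 − 3·2 = 90; x_2* = 3 + 0.4·90/2 = 21.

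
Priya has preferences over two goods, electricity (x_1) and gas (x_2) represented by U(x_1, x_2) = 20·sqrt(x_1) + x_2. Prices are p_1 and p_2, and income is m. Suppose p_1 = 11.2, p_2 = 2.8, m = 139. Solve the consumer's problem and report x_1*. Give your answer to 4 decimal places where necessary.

x_1* = 6.25

Plugging in: x_1* = (10·2.8/11.2)² = 6.25.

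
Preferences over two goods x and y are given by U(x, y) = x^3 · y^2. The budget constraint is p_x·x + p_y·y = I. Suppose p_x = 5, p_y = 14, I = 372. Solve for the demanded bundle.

x* = 44.64, y* = 10.6286

At p_x=5, p_y=14, I=372: x* = 0.6·372/5 = 44.64, y* = 10.6286.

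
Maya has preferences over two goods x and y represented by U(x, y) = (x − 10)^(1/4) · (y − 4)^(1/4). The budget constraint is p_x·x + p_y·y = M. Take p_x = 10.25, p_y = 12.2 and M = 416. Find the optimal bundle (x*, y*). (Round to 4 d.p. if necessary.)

x* = 22.9122, y* = 14.8484

After buying the subsistence bundle (10, 4), a share 0.5 of the remaining income goes to x: x* = 10 + 0.5·(M − 10p_x − 4p_y)/p_x.
Discretionary income = 416 − 10·10.25 − 4·12.2 = 264.7; x* = 10 + 0.5·264.7/10.25 = 22.9122; y* = 4 + 0.5·264.7/12.2 = 14.8484.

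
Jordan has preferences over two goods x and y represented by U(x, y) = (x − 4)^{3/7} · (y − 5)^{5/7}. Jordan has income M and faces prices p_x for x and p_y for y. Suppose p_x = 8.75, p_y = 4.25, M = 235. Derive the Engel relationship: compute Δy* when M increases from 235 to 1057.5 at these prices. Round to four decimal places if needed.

Let x' = x−4, y' = y−5. MRS = (3/5)·y'/x' = p_x/p_y.
After buying the subsistence bundle (4, 5), a share 0.375 of the remaining income goes to x: x* = 4 + 0.375·(M − 4p_x − 5p_y)/p_x.
Discretionary income = 235 − 4·8.75 − 5·4.25 = 178.75; y* = 5 + 0.625·178.75/4.25 = 31.2868.
At M' = 1057.5: y* = 152.2426. Change: 152.2426 − 31.2868 = 120.9559.

Δy* = 120.9559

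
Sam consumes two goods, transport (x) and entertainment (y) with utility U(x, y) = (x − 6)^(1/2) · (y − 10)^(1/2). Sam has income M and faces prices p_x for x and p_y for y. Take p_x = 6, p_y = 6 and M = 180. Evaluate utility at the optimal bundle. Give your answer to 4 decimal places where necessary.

MRS = (y−10)/(x−6). Tangency with p_x/p_y gives y−10 = (p_x/p_y)·(x−6).
After buying the subsistence bundle (6, 10), a share 0.5 of the remaining income goes to x: x* = 6 + 0.5·(M − 6p_x − 10p_y)/p_x.
Discretionary income = 180 − 6·6 − 10·6 = 84; x* = 6 + 0.5·84/6 = 13; y* = 10 + 0.5·84/6 = 17.
Utility at the optimum: U(13, 17) = 7.

V = 7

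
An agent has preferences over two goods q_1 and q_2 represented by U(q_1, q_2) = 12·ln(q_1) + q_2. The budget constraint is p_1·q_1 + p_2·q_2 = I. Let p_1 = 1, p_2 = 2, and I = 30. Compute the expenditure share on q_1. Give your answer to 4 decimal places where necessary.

share on q_1 = 0.8

Set MRS = p_1/p_2: (12/q_1)/1 = p_1/p_2.
So q_1*(p_1,p_2) = 12·p_2/p_1, independent of income; and q_2* = (I − 12·p_2)/p_2.
At the given prices: q_1* = 12·2/1 = 24, and q_2* = 3.
Expenditure on q_1: 1·24 = 24; share = 0.8.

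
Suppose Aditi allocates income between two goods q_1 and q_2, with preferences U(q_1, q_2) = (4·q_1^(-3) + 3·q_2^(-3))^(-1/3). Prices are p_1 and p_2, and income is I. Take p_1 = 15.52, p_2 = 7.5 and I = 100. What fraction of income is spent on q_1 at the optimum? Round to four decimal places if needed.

share on q_1 = 0.6496

Substitute q_2 = (q_2/q_1)·q_1 into the budget: q_1* = I/(p_1 + p_2·(q_2/q_1)).
Numerically q_2/q_1 = 1.116151, so q_1* = 100/(15.52 + 7.5·1.116151) = 4.1857 and q_2* = 1.116151·4.1857 = 4.6718.
Expenditure on q_1: 15.52·4.1857 = 64.9613; share = 0.6496.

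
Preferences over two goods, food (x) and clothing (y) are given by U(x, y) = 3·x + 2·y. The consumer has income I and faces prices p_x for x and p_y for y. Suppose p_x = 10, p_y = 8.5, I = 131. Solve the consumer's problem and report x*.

x gives more utility per dollar, so spend all income on x: x* = I/p_x, y* = 0.
Numerically: x* = 13.1, y* = 0.

x* = 13.1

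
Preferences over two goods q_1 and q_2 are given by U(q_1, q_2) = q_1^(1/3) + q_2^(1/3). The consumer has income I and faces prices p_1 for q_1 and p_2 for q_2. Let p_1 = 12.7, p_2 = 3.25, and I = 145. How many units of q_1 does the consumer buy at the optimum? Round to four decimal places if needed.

MU_q_1 ∝ q_1^(-2/3), MU_q_2 ∝ q_2^(-2/3), so MRS = (q_2/q_1)^(2/3) = p_1/p_2.
Solve for the ratio: q_2/q_1 = [p_1/p_2]^(1.5).
With the ratio pinned down, the budget gives q_1* = I/(p_1 + p_2·(q_2/q_1)) and q_2* = (q_2/q_1)·q_1*.
Numerically q_2/q_1 = 7.724681, so q_1* = 145/(12.7 + 3.25·7.724681) = 3.8354.

q_1* = 3.8354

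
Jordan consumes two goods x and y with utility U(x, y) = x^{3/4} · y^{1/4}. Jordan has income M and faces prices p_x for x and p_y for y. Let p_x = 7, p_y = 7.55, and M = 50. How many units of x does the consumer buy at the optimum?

x* = 5.3571

The MRS is 3·y/x. Set MRS = p_x/p_y.
So 0.75·p_y·y = 0.25·p_x·x; combined with the budget, a share 0.75 of income goes to x.
Demand: x*(p_x,p_y,M) = 0.75·M/p_x and y* = 0.25·M/p_y.
At p_x=7, p_y=7.55, M=50: x* = 0.75·50/7 = 5.3571.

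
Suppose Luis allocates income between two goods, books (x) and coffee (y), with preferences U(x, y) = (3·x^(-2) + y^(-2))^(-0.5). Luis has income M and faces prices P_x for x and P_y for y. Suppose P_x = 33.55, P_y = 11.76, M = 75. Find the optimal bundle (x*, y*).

x* = 1.6624, y* = 1.6348

From the CES first-order condition, 3·(y/x)^(3) = P_x/P_y.
Hence y/x = ((1/3)·P_x/P_y)^(1/(3)), i.e. raised to the 1/3 power.
With the ratio pinned down, the budget gives x* = M/(P_x + P_y·(y/x)) and y* = (y/x)·x*.
Numerically y/x = 0.98338, so x* = 75/(33.55 + 11.76·0.98338) = 1.6624 and y* = 0.98338·1.6624 = 1.6348.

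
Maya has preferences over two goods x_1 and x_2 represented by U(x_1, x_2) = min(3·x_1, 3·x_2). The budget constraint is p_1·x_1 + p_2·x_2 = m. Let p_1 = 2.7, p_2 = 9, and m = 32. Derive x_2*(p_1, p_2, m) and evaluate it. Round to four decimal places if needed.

With perfect complements, no substitution: consume in ratio x_1:x_2 = 3:3.
Budget: p_1·x_1 + p_2·x_1 = m, so (3·p_1 + 3·p_2)·x_1 = 3·m.
Demand: x_1*(p_1,p_2,m) = 3·m/(3·p_1 + 3·p_2), x_2* = 3·m/(3·p_1 + 3·p_2).
Here 3·2.7 + 3·9 = 35.1, giving x_2* = 2.735.

x_2* = 2.735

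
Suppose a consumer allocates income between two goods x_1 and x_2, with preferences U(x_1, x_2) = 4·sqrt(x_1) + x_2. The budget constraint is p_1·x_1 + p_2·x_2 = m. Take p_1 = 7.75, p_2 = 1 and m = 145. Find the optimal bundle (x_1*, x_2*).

x_1* = 0.0666, x_2* = 144.4839

MU_x_1 = 2/√x_1, MU_x_2 = 1. Tangency: 2/√x_1 = p_1/p_2.
Thus x_1* = (2·p_2/p_1)² — independent of m — with the rest of income spent on x_2.
Plugging in: x_1* = (2·1/7.75)² = 0.0666, x_2* = 144.4839.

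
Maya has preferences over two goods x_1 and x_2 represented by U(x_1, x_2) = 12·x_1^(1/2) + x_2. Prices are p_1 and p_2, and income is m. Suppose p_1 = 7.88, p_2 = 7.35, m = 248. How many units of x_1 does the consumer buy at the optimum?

MU_x_1 = 6/√x_1, MU_x_2 = 1. Tangency: 6/√x_1 = p_1/p_2.
Solve: √x_1 = 6·p_2/p_1, so x_1*(p_1,p_2) = (6·p_2/p_1)², and x_2* = (m − p_1·x_1*)/p_2.
Plugging in: x_1* = (6·7.35/7.88)² = 31.3202.

x_1* = 31.3202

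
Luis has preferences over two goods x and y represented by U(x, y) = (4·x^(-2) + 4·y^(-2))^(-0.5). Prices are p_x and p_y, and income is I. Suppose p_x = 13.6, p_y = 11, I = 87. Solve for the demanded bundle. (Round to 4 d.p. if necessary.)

x* = 3.4244, y* = 3.6753

From the CES first-order condition, (y/x)^(3) = p_x/p_y.
Solve for the ratio: y/x = [p_x/p_y]^(1/3).
Substitute y = (y/x)·x into the budget: x* = I/(p_x + p_y·(y/x)).
Numerically y/x = 1.073286, so x* = 87/(13.6 + 11·1.073286) = 3.4244 and y* = 1.073286·3.4244 = 3.6753.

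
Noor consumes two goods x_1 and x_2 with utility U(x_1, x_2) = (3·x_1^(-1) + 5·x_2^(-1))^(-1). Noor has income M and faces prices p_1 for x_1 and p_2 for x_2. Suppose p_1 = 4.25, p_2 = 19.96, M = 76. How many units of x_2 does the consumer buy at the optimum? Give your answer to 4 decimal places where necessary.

MRS = MU_x_1/MU_x_2 = (3/5)·(x_2/x_1)^(2). Set equal to p_1/p_2.
Hence x_2/x_1 = ((5/3)·p_1/p_2)^(1/(2)), i.e. raised to the 0.5 power.
With the ratio pinned down, the budget gives x_1* = M/(p_1 + p_2·(x_2/x_1)) and x_2* = (x_2/x_1)·x_1*.
Numerically x_2/x_1 = 0.595715, so x_1* = 76/(4.25 + 19.96·0.595715) = 4.7087 and x_2* = 0.595715·4.7087 = 2.805.

x_2* = 2.805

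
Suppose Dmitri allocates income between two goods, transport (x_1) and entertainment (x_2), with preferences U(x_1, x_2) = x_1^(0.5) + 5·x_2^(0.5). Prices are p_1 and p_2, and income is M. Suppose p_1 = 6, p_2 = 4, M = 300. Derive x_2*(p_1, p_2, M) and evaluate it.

MRS = MU_x_1/MU_x_2 = (1/5)·(x_2/x_1)^(0.5). Set equal to p_1/p_2.
Solve for the ratio: x_2/x_1 = [5·p_1/p_2]^(2).
Substitute x_2 = (x_2/x_1)·x_1 into the budget: x_1* = M/(p_1 + p_2·(x_2/x_1)).
Numerically x_2/x_1 = 56.25, so x_1* = 300/(6 + 4·56.25) = 1.2987 and x_2* = 56.25·1.2987 = 73.0519.

x_2* = 73.0519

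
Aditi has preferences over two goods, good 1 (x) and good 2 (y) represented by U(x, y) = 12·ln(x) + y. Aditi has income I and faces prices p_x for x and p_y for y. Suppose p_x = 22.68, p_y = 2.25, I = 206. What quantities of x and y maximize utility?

Set MRS = p_x/p_y: (12/x)/1 = p_x/p_y.
So x*(p_x,p_y) = 12·p_y/p_x, independent of income; and y* = (I − 12·p_y)/p_y.
At the given prices: x* = 12·2.25/22.68 = 1.1905, and y* = 79.5556.

x* = 1.1905, y* = 79.5556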